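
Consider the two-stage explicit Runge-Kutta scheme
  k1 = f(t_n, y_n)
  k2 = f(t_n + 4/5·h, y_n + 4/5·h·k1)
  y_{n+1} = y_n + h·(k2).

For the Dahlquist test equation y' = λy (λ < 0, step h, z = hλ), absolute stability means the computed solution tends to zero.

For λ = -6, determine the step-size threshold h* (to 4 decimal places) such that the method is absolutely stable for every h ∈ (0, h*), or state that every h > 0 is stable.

(-1.2500,0); λ=-6 ⇒ h* = (5/4)/6 = 0.2083.

Set f=λy, z=hλ:
  k1=λy_n ⇒ h·k1=z·y_n;  k2=λ(1+4/5z)y_n ⇒ h·k2=z(1+4/5z)y_n
  y_{n+1}/y_n = 1 + z(1+4/5z) = 1 + z + 4/5z²
  ⇒ R(z) = 1 + z + 4/5z².

Solve |R(x)|<1 on ℝ⁻.
x=-1.13: |R|=0.8915
R=1: x+4/5x²=0 ⇒ x=−5/4=-1.2500; min R=1−1/(4·4/5)=0.6875>−1
Confirm numerically:
  x=-1.113: |R|=0.87802 <1
  x=-0.837: |R|=0.72346 <1
  x=-0.777: |R|=0.70598 <1
  x=-1.821: |R|=1.83183 >1
  x=-1.535: |R|=1.34998 >1
  x=-1.385: |R|=1.14958 >1
Interval (-1.2500, 0).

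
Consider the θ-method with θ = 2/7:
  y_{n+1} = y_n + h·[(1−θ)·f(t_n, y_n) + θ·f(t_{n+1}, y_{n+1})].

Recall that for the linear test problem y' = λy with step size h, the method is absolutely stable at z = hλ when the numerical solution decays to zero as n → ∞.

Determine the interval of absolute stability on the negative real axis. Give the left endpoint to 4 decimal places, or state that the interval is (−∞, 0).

Test eqn y'=λy, z=hλ:
  y_{n+1} = y_n + z·[5/7·y_n + 2/7·y_{n+1}] ⇒ (1 − 2/7z)y_{n+1} = (1 + 5/7z)y_n
  so R(z) = (1 + 5/7z)/(1 − 2/7z).

Find x<0 with |R(x)|<1.
x=-0.6: |R|=0.4878
R=−1: 1+5/7x = −1+2/7x ⇒ -3/7x=2 ⇒ x=2/(-3/7)=-4.6667
Confirm numerically:
  x=-4.612: |R|=0.98989 <1
  x=-4.435: |R|=0.95621 <1
  x=-4.092: |R|=0.88646 <1
  x=-2.132: |R|=0.32493 <1
  x=-5.039: |R|=1.06541 >1
  x=-4.844: |R|=1.03188 >1
Stable set (-4.6667, 0).

z∈(-4.6667,0).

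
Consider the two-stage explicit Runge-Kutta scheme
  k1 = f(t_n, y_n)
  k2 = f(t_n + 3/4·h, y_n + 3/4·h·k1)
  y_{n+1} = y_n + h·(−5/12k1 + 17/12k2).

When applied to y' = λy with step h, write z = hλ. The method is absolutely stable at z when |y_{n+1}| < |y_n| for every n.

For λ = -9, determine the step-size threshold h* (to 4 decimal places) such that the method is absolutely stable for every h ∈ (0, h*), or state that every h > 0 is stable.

(-0.9412,0); λ=-9 ⇒ h* = (16/17)/9 = 0.1046.

On y'=λy, z=hλ:
  k1=λy_n ⇒ h·k1=z·y_n;  k2=λ(1+3/4z)y_n ⇒ h·k2=z(1+3/4z)y_n
  y_{n+1}/y_n = 1 − 5/12z + 17/12z(1+3/4z) = 1 + z + 17/16z²
  so R(z) = 1 + z + 17/16z².

Solve |R(x)|<1 on ℝ⁻.
x=-0.7: |R|=0.8206
R=1: x+17/16x²=0 ⇒ x=−16/17=-0.9412; min R=1−1/(4·17/16)=0.7647>−1
Confirm numerically:
  x=-0.843: |R|=0.91206 <1
  x=-0.702: |R|=0.82160 <1
  x=-0.521: |R|=0.76741 <1
  x=-1.520: |R|=1.93480 >1
  x=-1.100: |R|=1.18563 >1
  x=-1.015: |R|=1.07961 >1
So |R|<1 on (-0.9412, 0).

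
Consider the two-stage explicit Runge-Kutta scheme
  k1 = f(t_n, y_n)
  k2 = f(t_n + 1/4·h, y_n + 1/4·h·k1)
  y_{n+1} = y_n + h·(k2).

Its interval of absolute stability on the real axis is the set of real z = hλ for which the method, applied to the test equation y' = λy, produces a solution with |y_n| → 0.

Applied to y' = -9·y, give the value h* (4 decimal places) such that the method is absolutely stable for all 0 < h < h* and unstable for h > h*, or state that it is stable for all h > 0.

(-4.0000,0); λ=-9 ⇒ h* = (4)/9 = 0.4444.

Set f=λy, z=hλ:
  k1=λy_n ⇒ h·k1=z·y_n;  k2=λ(1+1/4z)y_n ⇒ h·k2=z(1+1/4z)y_n
  y_{n+1}/y_n = 1 + z(1+1/4z) = 1 + z + 1/4z²
  R(z) = 1 + z + 1/4z².

Find x<0 with |R(x)|<1.
x=-0.44: |R|=0.6084
R=1: x+1/4x²=0 ⇒ x=−4=-4.0000; min R=1−1/(4·1/4)=0.0000>−1
Confirm numerically:
  x=-3.766: |R|=0.77969 <1
  x=-3.100: |R|=0.30250 <1
  x=-3.064: |R|=0.28302 <1
  x=-4.328: |R|=1.35490 >1
  x=-4.212: |R|=1.22324 >1
  x=-4.097: |R|=1.09935 >1
So |R|<1 on (-4.0000, 0).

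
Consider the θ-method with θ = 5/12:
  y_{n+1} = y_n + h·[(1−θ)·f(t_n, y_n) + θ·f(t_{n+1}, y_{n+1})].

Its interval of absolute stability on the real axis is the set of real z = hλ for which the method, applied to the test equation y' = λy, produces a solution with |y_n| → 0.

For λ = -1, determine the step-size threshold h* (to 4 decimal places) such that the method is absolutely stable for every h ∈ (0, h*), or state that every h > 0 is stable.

Set f=λy, z=hλ:
  y_{n+1} = y_n + z·[7/12·y_n + 5/12·y_{n+1}] ⇒ (1 − 5/12z)y_{n+1} = (1 + 7/12z)y_n
  so R(z) = (1 + 7/12z)/(1 − 5/12z).

Find x<0 with |R(x)|<1.
x=-0.81: |R|=0.3944
R=−1: 1+7/12x = −1+5/12x ⇒ -1/6x=2 ⇒ x=2/(-1/6)=-12.0000
Confirm numerically:
  x=-10.271: |R|=0.94542 <1
  x=-7.750: |R|=0.83251 <1
  x=-7.745: |R|=0.83223 <1
  x=-4.976: |R|=0.61909 <1
  x=-12.546: |R|=1.01461 >1
  x=-12.355: |R|=1.00962 >1
Interval (-12.0000, 0).

(-12.0000,0); λ=-1 ⇒ h* = (12)/1 = 12.0000.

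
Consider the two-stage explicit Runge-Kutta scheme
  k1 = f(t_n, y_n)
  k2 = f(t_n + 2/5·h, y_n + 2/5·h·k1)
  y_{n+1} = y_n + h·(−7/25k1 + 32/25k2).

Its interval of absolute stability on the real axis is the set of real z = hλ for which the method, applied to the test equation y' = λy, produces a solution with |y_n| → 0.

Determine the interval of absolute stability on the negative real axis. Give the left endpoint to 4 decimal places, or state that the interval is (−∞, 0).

z∈(-1.9531,0).

Test eqn y'=λy, z=hλ:
  k1=λy_n ⇒ h·k1=z·y_n;  k2=λ(1+2/5z)y_n ⇒ h·k2=z(1+2/5z)y_n
  y_{n+1}/y_n = 1 − 7/25z + 32/25z(1+2/5z) = 1 + z + 64/125z²
  Hence R(z) = 1 + z + 64/125z².

Solve |R(x)|<1 on ℝ⁻.
x=-0.52: |R|=0.6184
R=1: x+64/125x²=0 ⇒ x=−125/64=-1.9531; min R=1−1/(4·64/125)=0.5117>−1
Confirm numerically:
  x=-1.346: |R|=0.58160 <1
  x=-1.303: |R|=0.56628 <1
  x=-1.209: |R|=0.53938 <1
  x=-0.993: |R|=0.51186 <1
  x=-2.486: |R|=1.67826 >1
  x=-2.397: |R|=1.54475 >1
Interval (-1.9531, 0).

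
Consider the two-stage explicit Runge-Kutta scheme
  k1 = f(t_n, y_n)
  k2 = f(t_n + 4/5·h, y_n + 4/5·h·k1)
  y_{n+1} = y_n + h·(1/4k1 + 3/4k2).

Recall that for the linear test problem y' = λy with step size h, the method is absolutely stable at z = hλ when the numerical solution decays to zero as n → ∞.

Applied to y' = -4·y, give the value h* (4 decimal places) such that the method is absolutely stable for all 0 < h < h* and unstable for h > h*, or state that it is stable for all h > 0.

Test eqn y'=λy, z=hλ:
  k1=λy_n ⇒ h·k1=z·y_n;  k2=λ(1+4/5z)y_n ⇒ h·k2=z(1+4/5z)y_n
  y_{n+1}/y_n = 1 + 1/4z + 3/4z(1+4/5z) = 1 + z + 3/5z²
  Hence R(z) = 1 + z + 3/5z².

Solve |R(x)|<1 on ℝ⁻.
x=-0.79: |R|=0.5845
R=1: x+3/5x²=0 ⇒ x=−5/3=-1.6667; min R=1−1/(4·3/5)=0.5833>−1
Confirm numerically:
  x=-1.553: |R|=0.89409 <1
  x=-0.809: |R|=0.58369 <1
  x=-0.672: |R|=0.59895 <1
  x=-2.140: |R|=1.60776 >1
  x=-1.782: |R|=1.12331 >1
Interval (-1.6667, 0).

(-1.6667,0); λ=-4 ⇒ h* = (5/3)/4 = 0.4167.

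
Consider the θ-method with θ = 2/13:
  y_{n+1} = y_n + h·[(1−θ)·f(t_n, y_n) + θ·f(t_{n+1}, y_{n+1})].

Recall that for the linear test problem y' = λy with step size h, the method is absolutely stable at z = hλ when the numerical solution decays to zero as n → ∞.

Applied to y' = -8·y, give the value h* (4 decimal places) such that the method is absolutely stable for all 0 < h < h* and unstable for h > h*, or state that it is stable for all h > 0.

With y'=λy (z=hλ):
  y_{n+1} = y_n + z·[11/13·y_n + 2/13·y_{n+1}] ⇒ (1 − 2/13z)y_{n+1} = (1 + 11/13z)y_n
  so R(z) = (1 + 11/13z)/(1 − 2/13z).

Need |R(x)|<1, x<0.
x=-1.63: |R|=0.3032
R=−1: 1+11/13x = −1+2/13x ⇒ -9/13x=2 ⇒ x=2/(-9/13)=-2.8889
Confirm numerically:
  x=-2.452: |R|=0.78038 <1
  x=-1.989: |R|=0.52297 <1
  x=-1.476: |R|=0.20286 <1
  x=-1.265: |R|=0.05892 <1
  x=-3.096: |R|=1.09712 >1
  x=-2.934: |R|=1.02152 >1
Stable set (-2.8889, 0).

(-2.8889,0); λ=-8 ⇒ h* = (26/9)/8 = 0.3611.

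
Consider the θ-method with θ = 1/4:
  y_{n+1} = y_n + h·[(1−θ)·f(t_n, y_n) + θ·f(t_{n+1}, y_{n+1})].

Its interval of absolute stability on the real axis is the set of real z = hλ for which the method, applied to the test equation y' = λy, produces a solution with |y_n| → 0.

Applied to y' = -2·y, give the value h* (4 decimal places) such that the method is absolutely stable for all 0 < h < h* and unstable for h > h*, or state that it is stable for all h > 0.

(-4.0000,0); λ=-2 ⇒ h* = (4)/2 = 2.0000.

On y'=λy, z=hλ:
  y_{n+1} = y_n + z·[3/4·y_n + 1/4·y_{n+1}] ⇒ (1 − 1/4z)y_{n+1} = (1 + 3/4z)y_n
  so R(z) = (1 + 3/4z)/(1 − 1/4z).

Need |R(x)|<1, x<0.
x=-0.6: |R|=0.4783
R=−1: 1+3/4x = −1+1/4x ⇒ -1/2x=2 ⇒ x=2/(-1/2)=-4.0000
Confirm numerically:
  x=-3.703: |R|=0.92289 <1
  x=-2.945: |R|=0.69618 <1
  x=-2.520: |R|=0.54601 <1
  x=-4.555: |R|=1.12975 >1
  x=-4.117: |R|=1.02883 >1
Stable set (-4.0000, 0).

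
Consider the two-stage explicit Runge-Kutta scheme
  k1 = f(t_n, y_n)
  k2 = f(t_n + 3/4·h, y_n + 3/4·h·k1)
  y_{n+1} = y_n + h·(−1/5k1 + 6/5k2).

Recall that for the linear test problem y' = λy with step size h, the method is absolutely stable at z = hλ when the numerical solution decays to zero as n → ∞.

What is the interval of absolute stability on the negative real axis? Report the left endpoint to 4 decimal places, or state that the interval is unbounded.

With y'=λy (z=hλ):
  k1=λy_n ⇒ h·k1=z·y_n;  k2=λ(1+3/4z)y_n ⇒ h·k2=z(1+3/4z)y_n
  y_{n+1}/y_n = 1 − 1/5z + 6/5z(1+3/4z) = 1 + z + 9/10z²
  Hence R(z) = 1 + z + 9/10z².

Solve |R(x)|<1 on ℝ⁻.
x=-0.89: |R|=0.8229
R=1: x+9/10x²=0 ⇒ x=−10/9=-1.1111; min R=1−1/(4·9/10)=0.7222>−1
Confirm numerically:
  x=-1.086: |R|=0.97546 <1
  x=-1.002: |R|=0.90160 <1
  x=-0.561: |R|=0.72225 <1
  x=-0.544: |R|=0.72234 <1
  x=-1.572: |R|=1.65207 >1
  x=-1.251: |R|=1.15750 >1
  x=-1.249: |R|=1.15500 >1
Stable set (-1.1111, 0).

z∈(-1.1111,0).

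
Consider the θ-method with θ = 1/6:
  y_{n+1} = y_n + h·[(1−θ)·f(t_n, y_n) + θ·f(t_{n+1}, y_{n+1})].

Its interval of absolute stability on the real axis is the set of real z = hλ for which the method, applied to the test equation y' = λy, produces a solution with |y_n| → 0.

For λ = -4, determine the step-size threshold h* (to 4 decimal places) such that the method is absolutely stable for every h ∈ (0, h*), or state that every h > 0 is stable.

Set f=λy, z=hλ:
  y_{n+1} = y_n + z·[5/6·y_n + 1/6·y_{n+1}] ⇒ (1 − 1/6z)y_{n+1} = (1 + 5/6z)y_n
  ⇒ R(z) = (1 + 5/6z)/(1 − 1/6z).

Find x<0 with |R(x)|<1.
x=-1.44: |R|=0.1613
R=−1: 1+5/6x = −1+1/6x ⇒ -2/3x=2 ⇒ x=2/(-2/3)=-3.0000
Confirm numerically:
  x=-2.698: |R|=0.86112 <1
  x=-2.609: |R|=0.81833 <1
  x=-1.726: |R|=0.34041 <1
  x=-1.331: |R|=0.08935 <1
  x=-3.587: |R|=1.24491 >1
  x=-3.242: |R|=1.10474 >1
Stable set (-3.0000, 0).

(-3.0000,0); λ=-4 ⇒ h* = (3)/4 = 0.7500.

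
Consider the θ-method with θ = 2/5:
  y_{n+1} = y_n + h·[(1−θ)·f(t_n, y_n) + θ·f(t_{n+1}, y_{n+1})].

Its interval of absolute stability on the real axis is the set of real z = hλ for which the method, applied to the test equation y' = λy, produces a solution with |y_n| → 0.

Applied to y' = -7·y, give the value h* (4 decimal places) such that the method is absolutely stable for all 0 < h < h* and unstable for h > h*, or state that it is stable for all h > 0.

With y'=λy (z=hλ):
  y_{n+1} = y_n + z·[3/5·y_n + 2/5·y_{n+1}] ⇒ (1 − 2/5z)y_{n+1} = (1 + 3/5z)y_n
  ⇒ R(z) = (1 + 3/5z)/(1 − 2/5z).

Boundary: |R(x)|=1, x<0.
x=-0.35: |R|=0.6930
R=−1: 1+3/5x = −1+2/5x ⇒ -1/5x=2 ⇒ x=2/(-1/5)=-10.0000
Confirm numerically:
  x=-9.385: |R|=0.97413 <1
  x=-9.163: |R|=0.96412 <1
  x=-5.524: |R|=0.72109 <1
  x=-4.609: |R|=0.62083 <1
  x=-10.480: |R|=1.01849 >1
  x=-10.237: |R|=1.00930 >1
  x=-10.092: |R|=1.00365 >1
So |R|<1 on (-10.0000, 0).

(-10.0000,0); λ=-7 ⇒ h* = (10)/7 = 1.4286.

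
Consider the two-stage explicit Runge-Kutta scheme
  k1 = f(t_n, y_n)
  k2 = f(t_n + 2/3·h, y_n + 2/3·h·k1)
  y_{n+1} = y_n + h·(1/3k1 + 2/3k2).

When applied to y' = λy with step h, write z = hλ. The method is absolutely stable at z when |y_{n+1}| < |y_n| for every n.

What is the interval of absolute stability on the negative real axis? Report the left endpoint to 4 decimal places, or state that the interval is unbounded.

On y'=λy, z=hλ:
  k1=λy_n ⇒ h·k1=z·y_n;  k2=λ(1+2/3z)y_n ⇒ h·k2=z(1+2/3z)y_n
  y_{n+1}/y_n = 1 + 1/3z + 2/3z(1+2/3z) = 1 + z + 4/9z²
  R(z) = 1 + z + 4/9z².

Find x<0 with |R(x)|<1.
x=-0.61: |R|=0.5554
R=1: x+4/9x²=0 ⇒ x=−9/4=-2.2500; min R=1−1/(4·4/9)=0.4375>−1
Confirm numerically:
  x=-2.099: |R|=0.85913 <1
  x=-2.069: |R|=0.83356 <1
  x=-2.047: |R|=0.81532 <1
  x=-1.654: |R|=0.56187 <1
  x=-2.780: |R|=1.65484 >1
  x=-2.506: |R|=1.28513 >1
Interval (-2.2500, 0).

z∈(-2.2500,0).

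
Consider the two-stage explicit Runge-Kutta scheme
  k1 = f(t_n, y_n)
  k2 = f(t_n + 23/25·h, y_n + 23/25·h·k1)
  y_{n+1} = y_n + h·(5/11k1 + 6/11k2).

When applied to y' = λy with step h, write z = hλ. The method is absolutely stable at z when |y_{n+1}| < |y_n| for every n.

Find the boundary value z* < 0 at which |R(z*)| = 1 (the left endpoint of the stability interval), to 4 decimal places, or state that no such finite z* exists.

left endpoint -1.9928.

With y'=λy (z=hλ):
  k1=λy_n ⇒ h·k1=z·y_n;  k2=λ(1+23/25z)y_n ⇒ h·k2=z(1+23/25z)y_n
  y_{n+1}/y_n = 1 + 5/11z + 6/11z(1+23/25z) = 1 + z + 138/275z²
  ⇒ R(z) = 1 + z + 138/275z².

Find x<0 with |R(x)|<1.
x=-1.79: |R|=0.8179
R=1: x+138/275x²=0 ⇒ x=−275/138=-1.9928; min R=1−1/(4·138/275)=0.5018>−1
Confirm numerically:
  x=-1.437: |R|=0.59924 <1
  x=-1.214: |R|=0.52558 <1
  x=-1.097: |R|=0.50689 <1
  x=-2.299: |R|=1.35331 >1
  x=-2.226: |R|=1.26055 >1
  x=-2.049: |R|=1.05783 >1
Stable set (-1.9928, 0).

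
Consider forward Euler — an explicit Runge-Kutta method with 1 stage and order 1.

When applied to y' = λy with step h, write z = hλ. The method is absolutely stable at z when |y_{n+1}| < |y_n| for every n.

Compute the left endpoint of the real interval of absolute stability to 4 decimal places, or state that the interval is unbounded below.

left endpoint -2.0000.

On y'=λy, z=hλ:
  order 1, 1-stage ⇒ R(z)=1+z
  (e.g. R(-1.26)=-0.26000, |R|=0.26000)

Need |R(x)|<1, x<0.
x=-1.26: |R|=0.2600
|R(-2.04)|=1.0400 |R(-1.37)|=0.3700 |R(-0.67)|=0.3300
Bisect:
  x_lo=-2.3330 |R|=1.3330  x_hi=-0.1727 |R|=0.8273
  mid=-1.25284 |R|=0.25284 →hi
  mid=-1.79291 |R|=0.79291 →hi
  mid=-2.06294 |R|=1.06294 →lo
  mid=-1.92792 |R|=0.92792 →hi
  mid=-1.99543 |R|=0.99543 →hi
  mid=-2.02919 |R|=1.02919 →lo
  mid=-2.01231 |R|=1.01231 →lo
  mid=-2.00387 |R|=1.00387 →lo
  mid=-1.99965 |R|=0.99965 →hi
  mid=-2.00176 |R|=1.00176 →lo
  ...
  [-2.00005,-1.99991] ⇒ x*=-2.0000
Interval (-2.0000, 0).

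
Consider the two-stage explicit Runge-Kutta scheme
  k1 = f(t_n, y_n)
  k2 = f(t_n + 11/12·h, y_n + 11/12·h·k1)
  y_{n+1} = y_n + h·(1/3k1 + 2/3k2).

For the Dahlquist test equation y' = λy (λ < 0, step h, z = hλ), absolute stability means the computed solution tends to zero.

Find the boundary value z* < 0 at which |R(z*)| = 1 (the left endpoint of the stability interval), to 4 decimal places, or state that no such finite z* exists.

On y'=λy, z=hλ:
  k1=λy_n ⇒ h·k1=z·y_n;  k2=λ(1+11/12z)y_n ⇒ h·k2=z(1+11/12z)y_n
  y_{n+1}/y_n = 1 + 1/3z + 2/3z(1+11/12z) = 1 + z + 11/18z²
  so R(z) = 1 + z + 11/18z².

Need |R(x)|<1, x<0.
x=-1.77: |R|=1.1446
R=1: x+11/18x²=0 ⇒ x=−18/11=-1.6364; min R=1−1/(4·11/18)=0.5909>−1
Confirm numerically:
  x=-1.408: |R|=0.80351 <1
  x=-0.874: |R|=0.59281 <1
  x=-0.821: |R|=0.59091 <1
  x=-2.089: |R|=1.57784 >1
  x=-1.709: |R|=1.07586 >1
Stable set (-1.6364, 0).

z* = -1.6364.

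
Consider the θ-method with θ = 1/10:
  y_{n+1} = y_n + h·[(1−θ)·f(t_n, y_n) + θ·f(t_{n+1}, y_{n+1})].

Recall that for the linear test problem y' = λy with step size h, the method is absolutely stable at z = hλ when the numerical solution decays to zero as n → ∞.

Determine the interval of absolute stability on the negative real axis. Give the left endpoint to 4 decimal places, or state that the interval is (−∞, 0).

(-2.5000, 0).

With y'=λy (z=hλ):
  y_{n+1} = y_n + z·[9/10·y_n + 1/10·y_{n+1}] ⇒ (1 − 1/10z)y_{n+1} = (1 + 9/10z)y_n
  Hence R(z) = (1 + 9/10z)/(1 − 1/10z).

Find x<0 with |R(x)|<1.
x=-1.65: |R|=0.4163
R=−1: 1+9/10x = −1+1/10x ⇒ -4/5x=2 ⇒ x=2/(-4/5)=-2.5000
Confirm numerically:
  x=-2.363: |R|=0.91135 <1
  x=-1.962: |R|=0.64019 <1
  x=-1.378: |R|=0.21111 <1
  x=-2.934: |R|=1.26844 >1
  x=-2.655: |R|=1.09798 >1
So |R|<1 on (-2.5000, 0).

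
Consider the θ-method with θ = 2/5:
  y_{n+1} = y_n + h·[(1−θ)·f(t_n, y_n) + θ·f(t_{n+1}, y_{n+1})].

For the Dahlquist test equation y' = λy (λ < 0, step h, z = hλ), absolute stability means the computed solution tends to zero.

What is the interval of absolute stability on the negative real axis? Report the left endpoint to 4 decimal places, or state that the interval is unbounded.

(-10.0000, 0).

Test eqn y'=λy, z=hλ:
  y_{n+1} = y_n + z·[3/5·y_n + 2/5·y_{n+1}] ⇒ (1 − 2/5z)y_{n+1} = (1 + 3/5z)y_n
  Hence R(z) = (1 + 3/5z)/(1 − 2/5z).

Boundary: |R(x)|=1, x<0.
x=-1.45: |R|=0.0823
R=−1: 1+3/5x = −1+2/5x ⇒ -1/5x=2 ⇒ x=2/(-1/5)=-10.0000
Confirm numerically:
  x=-8.776: |R|=0.94573 <1
  x=-8.330: |R|=0.92290 <1
  x=-7.794: |R|=0.89285 <1
  x=-6.826: |R|=0.82983 <1
  x=-10.511: |R|=1.01964 >1
  x=-10.380: |R|=1.01475 >1
  x=-10.352: |R|=1.01369 >1
So |R|<1 on (-10.0000, 0).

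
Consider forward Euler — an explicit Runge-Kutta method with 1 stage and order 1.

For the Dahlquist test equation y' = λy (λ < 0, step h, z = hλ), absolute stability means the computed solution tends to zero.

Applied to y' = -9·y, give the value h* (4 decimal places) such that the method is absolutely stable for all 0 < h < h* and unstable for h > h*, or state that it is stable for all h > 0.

With y'=λy (z=hλ):
  order 1, 1-stage ⇒ R(z)=1+z
  (e.g. R(-1.59)=-0.59000, |R|=0.59000)

Solve |R(x)|<1 on ℝ⁻.
x=-1.59: |R|=0.5900
|R(-2.25)|=1.2500 |R(-1.66)|=0.6600 |R(-0.56)|=0.4400
Bisect:
  x_lo=-2.3471 |R|=1.3471  x_hi=-0.1421 |R|=0.8579
  mid=-1.24459 |R|=0.24459 →hi
  mid=-1.79586 |R|=0.79586 →hi
  mid=-2.07149 |R|=1.07149 →lo
  mid=-1.93368 |R|=0.93368 →hi
  mid=-2.00258 |R|=1.00258 →lo
  mid=-1.96813 |R|=0.96813 →hi
  mid=-1.98536 |R|=0.98536 →hi
  mid=-1.99397 |R|=0.99397 →hi
  ...
  [-2.00003,-1.99989] ⇒ x*=-2.0000
Interval (-2.0000, 0).

(-2.0000,0); λ=-9 ⇒ h* = 0.2222.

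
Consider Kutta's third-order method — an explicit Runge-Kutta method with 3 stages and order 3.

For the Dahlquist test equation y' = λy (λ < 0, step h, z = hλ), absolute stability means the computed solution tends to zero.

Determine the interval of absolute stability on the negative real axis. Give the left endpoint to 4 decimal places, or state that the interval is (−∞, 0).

With y'=λy (z=hλ):
  order 3, 3-stage ⇒ R(z)=1+z+z^2/2+z^3/6
  (e.g. R(-0.91)=0.37845, |R|=0.37845)

Need |R(x)|<1, x<0.
x=-0.91: |R|=0.3785
|R(-2.59)|=1.1316 |R(-1.01)|=0.3283 |R(-0.76)|=0.4556
Bisect:
  x_lo=-2.8416 |R|=1.6284  x_hi=-0.0992 |R|=0.9056
  mid=-1.47038 |R|=0.08080 →hi
  mid=-2.15599 |R|=0.50212 →hi
  mid=-2.49880 |R|=0.97721 →hi
  mid=-2.67020 |R|=1.27828 →lo
  mid=-2.58450 |R|=1.12193 →lo
  mid=-2.54165 |R|=1.04815 →lo
  mid=-2.52022 |R|=1.01233 →lo
  mid=-2.50951 |R|=0.99468 →hi
  mid=-2.51486 |R|=1.00349 →lo
  ...
  [-2.51286,-2.51269] ⇒ x*=-2.5127
Stable set (-2.5127, 0).

(-2.5127, 0).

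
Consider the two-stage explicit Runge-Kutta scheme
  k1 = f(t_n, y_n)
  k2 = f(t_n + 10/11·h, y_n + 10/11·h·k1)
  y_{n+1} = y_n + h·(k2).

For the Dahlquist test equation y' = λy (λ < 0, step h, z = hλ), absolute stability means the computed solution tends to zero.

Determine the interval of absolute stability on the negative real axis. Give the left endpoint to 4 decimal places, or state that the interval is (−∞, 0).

Set f=λy, z=hλ:
  k1=λy_n ⇒ h·k1=z·y_n;  k2=λ(1+10/11z)y_n ⇒ h·k2=z(1+10/11z)y_n
  y_{n+1}/y_n = 1 + z(1+10/11z) = 1 + z + 10/11z²
  R(z) = 1 + z + 10/11z².

Find x<0 with |R(x)|<1.
x=-1.51: |R|=1.5628
R=1: x+10/11x²=0 ⇒ x=−11/10=-1.1000; min R=1−1/(4·10/11)=0.7250>−1
Confirm numerically:
  x=-0.758: |R|=0.76433 <1
  x=-0.663: |R|=0.73661 <1
  x=-0.577: |R|=0.72566 <1
  x=-0.475: |R|=0.73011 <1
  x=-1.638: |R|=1.80113 >1
  x=-1.299: |R|=1.23500 >1
  x=-1.249: |R|=1.16918 >1
Stable set (-1.1000, 0).

(-1.1000, 0).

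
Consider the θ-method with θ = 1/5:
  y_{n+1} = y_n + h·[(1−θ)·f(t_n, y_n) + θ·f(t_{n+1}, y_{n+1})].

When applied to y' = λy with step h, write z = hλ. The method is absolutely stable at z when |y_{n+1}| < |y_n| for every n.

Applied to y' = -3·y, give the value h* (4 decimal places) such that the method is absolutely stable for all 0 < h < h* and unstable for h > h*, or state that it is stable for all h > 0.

Set f=λy, z=hλ:
  y_{n+1} = y_n + z·[4/5·y_n + 1/5·y_{n+1}] ⇒ (1 − 1/5z)y_{n+1} = (1 + 4/5z)y_n
  Hence R(z) = (1 + 4/5z)/(1 − 1/5z).

Find x<0 with |R(x)|<1.
x=-1: |R|=0.1667
R=−1: 1+4/5x = −1+1/5x ⇒ -3/5x=2 ⇒ x=2/(-3/5)=-3.3333
Confirm numerically:
  x=-3.056: |R|=0.89672 <1
  x=-2.956: |R|=0.85772 <1
  x=-2.859: |R|=0.81893 <1
  x=-1.594: |R|=0.20867 <1
  x=-3.660: |R|=1.11316 >1
  x=-3.579: |R|=1.08591 >1
Stable set (-3.3333, 0).

(-3.3333,0); λ=-3 ⇒ h* = (10/3)/3 = 1.1111.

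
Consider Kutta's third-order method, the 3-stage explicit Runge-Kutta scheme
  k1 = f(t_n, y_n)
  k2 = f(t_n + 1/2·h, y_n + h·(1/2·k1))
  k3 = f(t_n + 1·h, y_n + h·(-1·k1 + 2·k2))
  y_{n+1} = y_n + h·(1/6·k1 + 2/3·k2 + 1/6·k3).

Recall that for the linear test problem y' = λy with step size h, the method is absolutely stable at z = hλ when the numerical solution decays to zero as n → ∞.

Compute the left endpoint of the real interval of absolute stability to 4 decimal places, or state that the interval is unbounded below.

z* = -2.5127.

With y'=λy (z=hλ):
  order 3, 3-stage ⇒ R(z)=1+z+z^2/2+z^3/6
  (e.g. R(-0.79)=0.43988, |R|=0.43988)

Solve |R(x)|<1 on ℝ⁻.
x=-0.79: |R|=0.4399
|R(-2.88)|=1.7141 |R(-2.09)|=0.4275 |R(-1.24)|=0.2110
Bisect:
  x_lo=-3.4099 |R|=3.2042  x_hi=-0.0617 |R|=0.9402
  mid=-1.73579 |R|=0.10095 →hi
  mid=-2.57283 |R|=1.10156 →lo
  mid=-2.15431 |R|=0.50016 →hi
  mid=-2.36357 |R|=0.77101 →hi
  mid=-2.46820 |R|=0.92825 →hi
  mid=-2.52052 |R|=1.01283 →lo
  mid=-2.49436 |R|=0.97003 →hi
  ...
  [-2.51275,-2.51255] ⇒ x*=-2.5127
Stable set (-2.5127, 0).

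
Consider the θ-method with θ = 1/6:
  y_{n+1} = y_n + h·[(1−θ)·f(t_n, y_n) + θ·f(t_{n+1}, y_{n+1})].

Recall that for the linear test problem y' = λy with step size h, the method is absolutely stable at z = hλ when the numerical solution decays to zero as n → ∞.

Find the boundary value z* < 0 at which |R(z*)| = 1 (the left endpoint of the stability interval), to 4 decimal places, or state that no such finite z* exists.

Set f=λy, z=hλ:
  y_{n+1} = y_n + z·[5/6·y_n + 1/6·y_{n+1}] ⇒ (1 − 1/6z)y_{n+1} = (1 + 5/6z)y_n
  Hence R(z) = (1 + 5/6z)/(1 − 1/6z).

Need |R(x)|<1, x<0.
x=-1.7: |R|=0.3247
R=−1: 1+5/6x = −1+1/6x ⇒ -2/3x=2 ⇒ x=2/(-2/3)=-3.0000
Confirm numerically:
  x=-2.694: |R|=0.85921 <1
  x=-1.497: |R|=0.19808 <1
  x=-1.323: |R|=0.08398 <1
  x=-3.528: |R|=1.22166 >1
  x=-3.213: |R|=1.09248 >1
  x=-3.058: |R|=1.02561 >1
Interval (-3.0000, 0).

left endpoint -3.0000.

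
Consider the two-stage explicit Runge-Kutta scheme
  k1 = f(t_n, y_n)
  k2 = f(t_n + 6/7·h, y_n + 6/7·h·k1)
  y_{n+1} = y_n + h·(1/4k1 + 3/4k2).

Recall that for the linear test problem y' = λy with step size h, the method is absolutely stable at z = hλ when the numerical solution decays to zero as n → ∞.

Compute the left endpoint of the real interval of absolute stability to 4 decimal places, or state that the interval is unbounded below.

z* = -1.5556.

Set f=λy, z=hλ:
  k1=λy_n ⇒ h·k1=z·y_n;  k2=λ(1+6/7z)y_n ⇒ h·k2=z(1+6/7z)y_n
  y_{n+1}/y_n = 1 + 1/4z + 3/4z(1+6/7z) = 1 + z + 9/14z²
  ⇒ R(z) = 1 + z + 9/14z².

Need |R(x)|<1, x<0.
x=-1.67: |R|=1.1229
R=1: x+9/14x²=0 ⇒ x=−14/9=-1.5556; min R=1−1/(4·9/14)=0.6111>−1
Confirm numerically:
  x=-1.198: |R|=0.72463 <1
  x=-1.106: |R|=0.68037 <1
  x=-0.774: |R|=0.61112 <1
  x=-1.872: |R|=1.38082 >1
  x=-1.625: |R|=1.07254 >1
So |R|<1 on (-1.5556, 0).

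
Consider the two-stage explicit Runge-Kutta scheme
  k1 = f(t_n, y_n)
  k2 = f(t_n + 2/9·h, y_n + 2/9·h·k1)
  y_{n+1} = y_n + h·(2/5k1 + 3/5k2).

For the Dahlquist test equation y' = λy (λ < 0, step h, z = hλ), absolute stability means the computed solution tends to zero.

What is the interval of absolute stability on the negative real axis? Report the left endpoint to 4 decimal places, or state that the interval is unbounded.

With y'=λy (z=hλ):
  k1=λy_n ⇒ h·k1=z·y_n;  k2=λ(1+2/9z)y_n ⇒ h·k2=z(1+2/9z)y_n
  y_{n+1}/y_n = 1 + 2/5z + 3/5z(1+2/9z) = 1 + z + 2/15z²
  Hence R(z) = 1 + z + 2/15z².

Solve |R(x)|<1 on ℝ⁻.
x=-1.03: |R|=0.1115
R=1: x+2/15x²=0 ⇒ x=−15/2=-7.5000; min R=1−1/(4·2/15)=-0.8750>−1
Confirm numerically:
  x=-6.814: |R|=0.37675 <1
  x=-5.644: |R|=0.39670 <1
  x=-5.150: |R|=0.61367 <1
  x=-4.104: |R|=0.85829 <1
  x=-7.833: |R|=1.34779 >1
  x=-7.657: |R|=1.16029 >1
So |R|<1 on (-7.5000, 0).

z∈(-7.5000,0).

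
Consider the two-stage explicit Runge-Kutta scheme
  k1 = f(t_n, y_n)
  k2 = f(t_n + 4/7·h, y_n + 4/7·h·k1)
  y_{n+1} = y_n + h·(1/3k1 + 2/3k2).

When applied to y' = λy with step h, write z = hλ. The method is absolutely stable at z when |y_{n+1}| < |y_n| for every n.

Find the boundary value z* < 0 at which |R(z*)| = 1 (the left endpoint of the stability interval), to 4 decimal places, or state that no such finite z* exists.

On y'=λy, z=hλ:
  k1=λy_n ⇒ h·k1=z·y_n;  k2=λ(1+4/7z)y_n ⇒ h·k2=z(1+4/7z)y_n
  y_{n+1}/y_n = 1 + 1/3z + 2/3z(1+4/7z) = 1 + z + 8/21z²
  so R(z) = 1 + z + 8/21z².

Boundary: |R(x)|=1, x<0.
x=-0.69: |R|=0.4914
R=1: x+8/21x²=0 ⇒ x=−21/8=-2.6250; min R=1−1/(4·8/21)=0.3438>−1
Confirm numerically:
  x=-1.920: |R|=0.48434 <1
  x=-1.454: |R|=0.35138 <1
  x=-1.306: |R|=0.34377 <1
  x=-3.004: |R|=1.43372 >1
  x=-2.671: |R|=1.04681 >1
Interval (-2.6250, 0).

left endpoint -2.6250.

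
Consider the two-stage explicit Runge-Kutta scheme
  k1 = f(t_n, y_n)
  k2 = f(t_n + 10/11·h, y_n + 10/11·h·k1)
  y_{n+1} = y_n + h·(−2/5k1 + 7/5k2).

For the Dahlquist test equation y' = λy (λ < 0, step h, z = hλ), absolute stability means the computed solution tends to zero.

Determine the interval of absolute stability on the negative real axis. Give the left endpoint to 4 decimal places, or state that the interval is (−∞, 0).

On y'=λy, z=hλ:
  k1=λy_n ⇒ h·k1=z·y_n;  k2=λ(1+10/11z)y_n ⇒ h·k2=z(1+10/11z)y_n
  y_{n+1}/y_n = 1 − 2/5z + 7/5z(1+10/11z) = 1 + z + 14/11z²
  so R(z) = 1 + z + 14/11z².

Need |R(x)|<1, x<0.
x=-1.16: |R|=1.5526
R=1: x+14/11x²=0 ⇒ x=−11/14=-0.7857; min R=1−1/(4·14/11)=0.8036>−1
Confirm numerically:
  x=-0.593: |R|=0.85455 <1
  x=-0.400: |R|=0.80364 <1
  x=-0.356: |R|=0.80530 <1
  x=-1.339: |R|=1.94290 >1
  x=-1.259: |R|=1.75838 >1
Interval (-0.7857, 0).

z∈(-0.7857,0).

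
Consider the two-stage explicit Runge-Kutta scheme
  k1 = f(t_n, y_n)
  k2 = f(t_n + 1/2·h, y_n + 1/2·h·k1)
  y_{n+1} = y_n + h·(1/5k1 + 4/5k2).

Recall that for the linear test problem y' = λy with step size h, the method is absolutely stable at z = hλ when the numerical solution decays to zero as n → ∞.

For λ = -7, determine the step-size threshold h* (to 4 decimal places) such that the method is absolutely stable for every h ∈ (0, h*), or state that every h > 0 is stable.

Set f=λy, z=hλ:
  k1=λy_n ⇒ h·k1=z·y_n;  k2=λ(1+1/2z)y_n ⇒ h·k2=z(1+1/2z)y_n
  y_{n+1}/y_n = 1 + 1/5z + 4/5z(1+1/2z) = 1 + z + 2/5z²
  Hence R(z) = 1 + z + 2/5z².

Boundary: |R(x)|=1, x<0.
x=-1.64: |R|=0.4358
R=1: x+2/5x²=0 ⇒ x=−5/2=-2.5000; min R=1−1/(4·2/5)=0.3750>−1
Confirm numerically:
  x=-2.244: |R|=0.77021 <1
  x=-1.516: |R|=0.40330 <1
  x=-1.286: |R|=0.37552 <1
  x=-2.869: |R|=1.42346 >1
  x=-2.696: |R|=1.21137 >1
  x=-2.641: |R|=1.14895 >1
Stable set (-2.5000, 0).

(-2.5000,0); λ=-7 ⇒ h* = (5/2)/7 = 0.3571.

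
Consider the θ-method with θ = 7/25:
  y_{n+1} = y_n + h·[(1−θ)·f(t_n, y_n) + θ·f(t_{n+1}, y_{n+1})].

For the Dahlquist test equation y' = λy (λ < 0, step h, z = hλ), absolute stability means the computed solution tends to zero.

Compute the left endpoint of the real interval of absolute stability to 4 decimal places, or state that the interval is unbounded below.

left endpoint -4.5455.

With y'=λy (z=hλ):
  y_{n+1} = y_n + z·[18/25·y_n + 7/25·y_{n+1}] ⇒ (1 − 7/25z)y_{n+1} = (1 + 18/25z)y_n
  R(z) = (1 + 18/25z)/(1 − 7/25z).

Boundary: |R(x)|=1, x<0.
x=-0.51: |R|=0.5537
R=−1: 1+18/25x = −1+7/25x ⇒ -11/25x=2 ⇒ x=2/(-11/25)=-4.5455
Confirm numerically:
  x=-3.758: |R|=0.83117 <1
  x=-3.333: |R|=0.72405 <1
  x=-2.635: |R|=0.51628 <1
  x=-4.869: |R|=1.06024 >1
  x=-4.631: |R|=1.01639 >1
So |R|<1 on (-4.5455, 0).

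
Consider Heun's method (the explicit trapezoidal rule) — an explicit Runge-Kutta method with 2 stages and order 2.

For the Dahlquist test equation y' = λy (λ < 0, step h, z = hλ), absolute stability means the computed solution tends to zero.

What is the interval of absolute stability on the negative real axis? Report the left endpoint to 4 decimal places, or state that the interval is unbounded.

Test eqn y'=λy, z=hλ:
  order 2, 2-stage ⇒ R(z)=1+z+z^2/2
  (e.g. R(-1.23)=0.52645, |R|=0.52645)

Boundary: |R(x)|=1, x<0.
x=-1.23: |R|=0.5264
|R(-2.24)|=1.2688 |R(-1.21)|=0.5221 |R(-0.86)|=0.5098
Bisect:
  x_lo=-2.8016 |R|=2.1228  x_hi=-0.1210 |R|=0.8863
  mid=-1.46131 |R|=0.60641 →hi
  mid=-2.13145 |R|=1.14009 →lo
  mid=-1.79638 |R|=0.81711 →hi
  mid=-1.96391 |R|=0.96457 →hi
  mid=-2.04768 |R|=1.04882 →lo
  mid=-2.00580 |R|=1.00581 →lo
  mid=-1.98486 |R|=0.98497 →hi
  mid=-1.99533 |R|=0.99534 →hi
  mid=-2.00056 |R|=1.00056 →lo
  ...
  [-2.00007,-1.99991] ⇒ x*=-2.0000
So |R|<1 on (-2.0000, 0).

(-2.0000, 0).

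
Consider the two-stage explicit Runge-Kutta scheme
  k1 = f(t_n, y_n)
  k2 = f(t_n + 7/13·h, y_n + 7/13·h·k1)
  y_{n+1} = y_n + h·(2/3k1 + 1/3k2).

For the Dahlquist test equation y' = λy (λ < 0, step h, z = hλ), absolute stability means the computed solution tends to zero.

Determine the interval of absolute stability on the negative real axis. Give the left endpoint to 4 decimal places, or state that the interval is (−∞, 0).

With y'=λy (z=hλ):
  k1=λy_n ⇒ h·k1=z·y_n;  k2=λ(1+7/13z)y_n ⇒ h·k2=z(1+7/13z)y_n
  y_{n+1}/y_n = 1 + 2/3z + 1/3z(1+7/13z) = 1 + z + 7/39z²
  Hence R(z) = 1 + z + 7/39z².

Need |R(x)|<1, x<0.
x=-0.63: |R|=0.4412
R=1: x+7/39x²=0 ⇒ x=−39/7=-5.5714; min R=1−1/(4·7/39)=-0.3929>−1
Confirm numerically:
  x=-4.635: |R|=0.22096 <1
  x=-2.896: |R|=0.39067 <1
  x=-2.703: |R|=0.39163 <1
  x=-2.274: |R|=0.34586 <1
  x=-5.958: |R|=1.41339 >1
  x=-5.760: |R|=1.19495 >1
  x=-5.658: |R|=1.08792 >1
So |R|<1 on (-5.5714, 0).

(-5.5714, 0).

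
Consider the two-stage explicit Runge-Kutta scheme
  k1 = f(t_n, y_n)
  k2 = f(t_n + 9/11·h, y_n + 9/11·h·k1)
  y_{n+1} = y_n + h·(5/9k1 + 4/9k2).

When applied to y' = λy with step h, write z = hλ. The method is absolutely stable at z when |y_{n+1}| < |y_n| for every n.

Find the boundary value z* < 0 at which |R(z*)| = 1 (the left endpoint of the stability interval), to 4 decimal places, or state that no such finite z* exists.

With y'=λy (z=hλ):
  k1=λy_n ⇒ h·k1=z·y_n;  k2=λ(1+9/11z)y_n ⇒ h·k2=z(1+9/11z)y_n
  y_{n+1}/y_n = 1 + 5/9z + 4/9z(1+9/11z) = 1 + z + 4/11z²
  so R(z) = 1 + z + 4/11z².

Need |R(x)|<1, x<0.
x=-1.54: |R|=0.3224
R=1: x+4/11x²=0 ⇒ x=−11/4=-2.7500; min R=1−1/(4·4/11)=0.3125>−1
Confirm numerically:
  x=-2.275: |R|=0.60705 <1
  x=-2.234: |R|=0.58082 <1
  x=-1.812: |R|=0.38194 <1
  x=-1.363: |R|=0.31255 <1
  x=-2.932: |R|=1.19405 >1
  x=-2.874: |R|=1.12959 >1
Interval (-2.7500, 0).

z* = -2.7500.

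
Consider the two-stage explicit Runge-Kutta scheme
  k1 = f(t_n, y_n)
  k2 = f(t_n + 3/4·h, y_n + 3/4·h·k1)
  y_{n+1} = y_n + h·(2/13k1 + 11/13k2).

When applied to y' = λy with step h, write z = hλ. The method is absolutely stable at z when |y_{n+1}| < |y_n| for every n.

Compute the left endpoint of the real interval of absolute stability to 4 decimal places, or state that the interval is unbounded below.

On y'=λy, z=hλ:
  k1=λy_n ⇒ h·k1=z·y_n;  k2=λ(1+3/4z)y_n ⇒ h·k2=z(1+3/4z)y_n
  y_{n+1}/y_n = 1 + 2/13z + 11/13z(1+3/4z) = 1 + z + 33/52z²
  R(z) = 1 + z + 33/52z².

Find x<0 with |R(x)|<1.
x=-0.42: |R|=0.6919
R=1: x+33/52x²=0 ⇒ x=−52/33=-1.5758; min R=1−1/(4·33/52)=0.6061>−1
Confirm numerically:
  x=-0.836: |R|=0.60753 <1
  x=-0.813: |R|=0.60646 <1
  x=-0.749: |R|=0.60702 <1
  x=-2.156: |R|=1.79391 >1
  x=-2.001: |R|=1.54000 >1
  x=-1.861: |R|=1.33688 >1
Interval (-1.5758, 0).

left endpoint -1.5758.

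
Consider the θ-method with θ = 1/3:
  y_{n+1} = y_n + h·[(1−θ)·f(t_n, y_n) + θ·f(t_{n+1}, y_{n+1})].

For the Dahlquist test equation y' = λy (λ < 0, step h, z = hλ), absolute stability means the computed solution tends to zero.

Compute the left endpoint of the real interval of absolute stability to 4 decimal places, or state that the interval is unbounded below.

z* = -6.0000.

Set f=λy, z=hλ:
  y_{n+1} = y_n + z·[2/3·y_n + 1/3·y_{n+1}] ⇒ (1 − 1/3z)y_{n+1} = (1 + 2/3z)y_n
  ⇒ R(z) = (1 + 2/3z)/(1 − 1/3z).

Boundary: |R(x)|=1, x<0.
x=-1.16: |R|=0.1635
R=−1: 1+2/3x = −1+1/3x ⇒ -1/3x=2 ⇒ x=2/(-1/3)=-6.0000
Confirm numerically:
  x=-5.006: |R|=0.87584 <1
  x=-4.683: |R|=0.82858 <1
  x=-3.172: |R|=0.54180 <1
  x=-2.677: |R|=0.41466 <1
  x=-6.507: |R|=1.05333 >1
  x=-6.100: |R|=1.01099 >1
  x=-6.070: |R|=1.00772 >1
Interval (-6.0000, 0).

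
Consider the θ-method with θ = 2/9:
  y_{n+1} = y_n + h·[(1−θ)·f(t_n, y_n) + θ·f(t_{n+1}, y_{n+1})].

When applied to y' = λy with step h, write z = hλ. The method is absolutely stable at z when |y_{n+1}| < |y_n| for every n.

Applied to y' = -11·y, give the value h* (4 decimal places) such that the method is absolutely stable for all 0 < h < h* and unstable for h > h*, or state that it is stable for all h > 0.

Test eqn y'=λy, z=hλ:
  y_{n+1} = y_n + z·[7/9·y_n + 2/9·y_{n+1}] ⇒ (1 − 2/9z)y_{n+1} = (1 + 7/9z)y_n
  so R(z) = (1 + 7/9z)/(1 − 2/9z).

Solve |R(x)|<1 on ℝ⁻.
x=-1.59: |R|=0.1749
R=−1: 1+7/9x = −1+2/9x ⇒ -5/9x=2 ⇒ x=2/(-5/9)=-3.6000
Confirm numerically:
  x=-2.863: |R|=0.74976 <1
  x=-2.384: |R|=0.55840 <1
  x=-1.890: |R|=0.33099 <1
  x=-1.656: |R|=0.21053 <1
  x=-4.150: |R|=1.15896 >1
  x=-4.032: |R|=1.12658 >1
  x=-3.858: |R|=1.07717 >1
Interval (-3.6000, 0).

(-3.6000,0); λ=-11 ⇒ h* = (18/5)/11 = 0.3273.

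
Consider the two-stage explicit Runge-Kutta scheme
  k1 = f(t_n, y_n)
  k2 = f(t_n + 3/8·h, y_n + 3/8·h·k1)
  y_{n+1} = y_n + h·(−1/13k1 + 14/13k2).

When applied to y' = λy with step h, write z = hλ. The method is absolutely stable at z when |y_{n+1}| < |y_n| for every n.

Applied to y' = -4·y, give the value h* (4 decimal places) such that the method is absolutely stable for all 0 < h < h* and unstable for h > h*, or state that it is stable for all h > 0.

Test eqn y'=λy, z=hλ:
  k1=λy_n ⇒ h·k1=z·y_n;  k2=λ(1+3/8z)y_n ⇒ h·k2=z(1+3/8z)y_n
  y_{n+1}/y_n = 1 − 1/13z + 14/13z(1+3/8z) = 1 + z + 21/52z²
  so R(z) = 1 + z + 21/52z².

Need |R(x)|<1, x<0.
x=-1.62: |R|=0.4399
R=1: x+21/52x²=0 ⇒ x=−52/21=-2.4762; min R=1−1/(4·21/52)=0.3810>−1
Confirm numerically:
  x=-2.389: |R|=0.91588 <1
  x=-2.059: |R|=0.65310 <1
  x=-1.668: |R|=0.45559 <1
  x=-2.889: |R|=1.48163 >1
  x=-2.737: |R|=1.28828 >1
Stable set (-2.4762, 0).

(-2.4762,0); λ=-4 ⇒ h* = (52/21)/4 = 0.6190.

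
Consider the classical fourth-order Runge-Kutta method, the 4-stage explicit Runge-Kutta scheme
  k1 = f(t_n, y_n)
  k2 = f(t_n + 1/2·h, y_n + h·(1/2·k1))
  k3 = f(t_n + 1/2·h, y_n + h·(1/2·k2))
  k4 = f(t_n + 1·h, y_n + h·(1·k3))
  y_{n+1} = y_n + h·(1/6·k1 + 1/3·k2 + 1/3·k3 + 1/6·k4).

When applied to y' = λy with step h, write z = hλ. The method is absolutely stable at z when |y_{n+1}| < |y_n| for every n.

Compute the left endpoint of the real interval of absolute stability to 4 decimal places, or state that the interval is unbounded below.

left endpoint -2.7853.

Test eqn y'=λy, z=hλ:
  order 4, 4-stage ⇒ R(z)=1+z+z^2/2+z^3/6+z^4/24
  (e.g. R(-1.62)=0.27059, |R|=0.27059)

Find x<0 with |R(x)|<1.
x=-1.62: |R|=0.2706
|R(-2.2)|=0.4214 |R(-1.97)|=0.3238 |R(-1.08)|=0.3499
Bisect:
  x_lo=-3.1807 |R|=1.7793  x_hi=-0.3408 |R|=0.7112
  mid=-1.76076 |R|=0.28006 →hi
  mid=-2.47073 |R|=0.62047 →hi
  mid=-2.82572 |R|=1.06269 →lo
  mid=-2.64823 |R|=0.81226 →hi
  mid=-2.73698 |R|=0.92956 →hi
  mid=-2.78135 |R|=0.99407 →hi
  mid=-2.80354 |R|=1.02785 →lo
  mid=-2.79244 |R|=1.01083 →lo
  ...
  [-2.78534,-2.78516] ⇒ x*=-2.7853
So |R|<1 on (-2.7853, 0).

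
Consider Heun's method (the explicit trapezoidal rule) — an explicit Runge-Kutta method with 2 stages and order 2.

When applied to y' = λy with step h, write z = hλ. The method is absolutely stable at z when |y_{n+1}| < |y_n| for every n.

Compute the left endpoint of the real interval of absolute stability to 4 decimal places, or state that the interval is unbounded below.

Test eqn y'=λy, z=hλ:
  order 2, 2-stage ⇒ R(z)=1+z+z^2/2
  (e.g. R(-1.63)=0.69845, |R|=0.69845)

Need |R(x)|<1, x<0.
x=-1.63: |R|=0.6985
|R(-2.11)|=1.1160 |R(-0.85)|=0.5112 |R(-0.67)|=0.5544
Bisect:
  x_lo=-2.8680 |R|=2.2448  x_hi=-0.3198 |R|=0.7313
  mid=-1.59392 |R|=0.67637 →hi
  mid=-2.23097 |R|=1.25764 →lo
  mid=-1.91244 |R|=0.91628 →hi
  mid=-2.07171 |R|=1.07428 →lo
  mid=-1.99207 |R|=0.99211 →hi
  mid=-2.03189 |R|=1.03240 →lo
  mid=-2.01198 |R|=1.01205 →lo
  mid=-2.00203 |R|=1.00203 →lo
  mid=-1.99705 |R|=0.99706 →hi
  mid=-1.99954 |R|=0.99954 →hi
  ...
  [-2.00001,-1.99985] ⇒ x*=-2.0000
Stable set (-2.0000, 0).

left endpoint -2.0000.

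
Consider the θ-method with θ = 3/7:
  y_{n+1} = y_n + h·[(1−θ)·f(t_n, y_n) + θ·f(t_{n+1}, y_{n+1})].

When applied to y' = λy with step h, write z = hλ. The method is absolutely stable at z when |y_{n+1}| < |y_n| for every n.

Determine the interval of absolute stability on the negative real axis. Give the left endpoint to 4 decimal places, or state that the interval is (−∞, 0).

(-14.0000, 0).

On y'=λy, z=hλ:
  y_{n+1} = y_n + z·[4/7·y_n + 3/7·y_{n+1}] ⇒ (1 − 3/7z)y_{n+1} = (1 + 4/7z)y_n
  Hence R(z) = (1 + 4/7z)/(1 − 3/7z).

Solve |R(x)|<1 on ℝ⁻.
x=-0.71: |R|=0.4556
R=−1: 1+4/7x = −1+3/7x ⇒ -1/7x=2 ⇒ x=2/(-1/7)=-14.0000
Confirm numerically:
  x=-12.021: |R|=0.95404 <1
  x=-11.829: |R|=0.94890 <1
  x=-10.964: |R|=0.92389 <1
  x=-5.895: |R|=0.67166 <1
  x=-14.282: |R|=1.00566 >1
  x=-14.259: |R|=1.00520 >1
Interval (-14.0000, 0).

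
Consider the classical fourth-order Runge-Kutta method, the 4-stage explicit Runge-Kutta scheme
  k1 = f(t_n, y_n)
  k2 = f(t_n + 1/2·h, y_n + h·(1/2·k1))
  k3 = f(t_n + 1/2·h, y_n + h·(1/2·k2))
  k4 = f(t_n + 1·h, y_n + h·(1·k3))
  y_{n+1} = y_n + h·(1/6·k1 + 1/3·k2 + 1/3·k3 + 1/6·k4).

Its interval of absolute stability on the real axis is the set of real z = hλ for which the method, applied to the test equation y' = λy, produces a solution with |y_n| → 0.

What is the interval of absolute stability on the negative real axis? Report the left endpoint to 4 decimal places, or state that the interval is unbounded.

With y'=λy (z=hλ):
  order 4, 4-stage ⇒ R(z)=1+z+z^2/2+z^3/6+z^4/24
  (e.g. R(-0.31)=0.73347, |R|=0.73347)

Solve |R(x)|<1 on ℝ⁻.
x=-0.31: |R|=0.7335
|R(-2.7)|=0.8788 |R(-1.61)|=0.2705 |R(-0.74)|=0.4788
Bisect:
  x_lo=-3.1566 |R|=1.7202  x_hi=-0.3966 |R|=0.6727
  mid=-1.77659 |R|=0.28206 →hi
  mid=-2.46661 |R|=0.61664 →hi
  mid=-2.81162 |R|=1.04042 →lo
  mid=-2.63911 |R|=0.80106 →hi
  mid=-2.72536 |R|=0.91334 →hi
  mid=-2.76849 |R|=0.97496 →hi
  mid=-2.79005 |R|=1.00720 →lo
  mid=-2.77927 |R|=0.99096 →hi
  mid=-2.78466 |R|=0.99905 →hi
  mid=-2.78736 |R|=1.00312 →lo
  ...
  [-2.78534,-2.78517] ⇒ x*=-2.7853
Interval (-2.7853, 0).

(-2.7853, 0).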